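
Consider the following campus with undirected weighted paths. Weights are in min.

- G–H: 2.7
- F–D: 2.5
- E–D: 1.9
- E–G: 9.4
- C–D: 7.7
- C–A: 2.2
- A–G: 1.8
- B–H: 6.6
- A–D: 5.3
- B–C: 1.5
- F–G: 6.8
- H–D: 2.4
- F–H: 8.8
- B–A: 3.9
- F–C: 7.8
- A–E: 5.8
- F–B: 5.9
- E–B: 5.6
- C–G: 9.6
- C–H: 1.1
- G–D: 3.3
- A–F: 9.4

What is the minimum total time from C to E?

Running Dijkstra from C:
C: 0
H: 1.1  (via C)
B: 1.5  (via C)
A: 2.2  (via C)
D: 3.5  (via H)
G: 3.8  (via H)
E: 5.4  (via D)
Shortest route: C → H → D → E = 5.4 min.

5.4 min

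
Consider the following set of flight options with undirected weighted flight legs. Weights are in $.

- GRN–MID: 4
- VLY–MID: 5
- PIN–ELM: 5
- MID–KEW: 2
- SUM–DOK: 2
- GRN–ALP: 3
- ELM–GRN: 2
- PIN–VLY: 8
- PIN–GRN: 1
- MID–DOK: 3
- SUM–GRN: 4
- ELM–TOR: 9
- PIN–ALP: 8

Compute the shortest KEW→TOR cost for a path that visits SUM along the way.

Best KEW to SUM: KEW → MID → DOK → SUM costing 7
Shortest SUM→TOR: SUM → GRN → ELM → TOR = 15
Total via SUM: 7 + 15 = $22.

$22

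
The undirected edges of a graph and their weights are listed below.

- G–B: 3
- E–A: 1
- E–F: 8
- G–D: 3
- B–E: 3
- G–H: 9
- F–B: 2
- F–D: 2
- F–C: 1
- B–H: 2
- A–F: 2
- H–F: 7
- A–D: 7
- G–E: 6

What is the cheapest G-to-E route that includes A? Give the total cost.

8

Shortest G→A: G–B–F–A = 7
Best A to E: A–E costing 1
Total via A: 7 + 1 = 8.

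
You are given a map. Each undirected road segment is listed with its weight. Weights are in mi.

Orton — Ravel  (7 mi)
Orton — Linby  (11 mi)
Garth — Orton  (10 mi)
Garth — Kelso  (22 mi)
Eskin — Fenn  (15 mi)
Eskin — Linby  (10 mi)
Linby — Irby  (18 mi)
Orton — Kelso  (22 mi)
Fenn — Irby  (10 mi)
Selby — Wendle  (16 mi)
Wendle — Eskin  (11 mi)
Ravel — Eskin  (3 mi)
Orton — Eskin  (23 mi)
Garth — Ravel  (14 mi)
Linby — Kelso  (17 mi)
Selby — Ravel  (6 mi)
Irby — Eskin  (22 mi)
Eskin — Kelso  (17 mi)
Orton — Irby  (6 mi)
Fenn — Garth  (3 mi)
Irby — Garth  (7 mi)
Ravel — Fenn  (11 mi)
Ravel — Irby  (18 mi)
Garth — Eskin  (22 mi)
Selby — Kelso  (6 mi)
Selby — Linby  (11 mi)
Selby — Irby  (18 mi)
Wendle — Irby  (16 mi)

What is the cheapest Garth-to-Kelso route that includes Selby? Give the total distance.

Shortest Garth→Selby: Garth–Ravel–Selby = 20
Shortest Selby→Kelso: Selby–Kelso = 6
Total via Selby: 20 + 6 = 26 mi.

26 mi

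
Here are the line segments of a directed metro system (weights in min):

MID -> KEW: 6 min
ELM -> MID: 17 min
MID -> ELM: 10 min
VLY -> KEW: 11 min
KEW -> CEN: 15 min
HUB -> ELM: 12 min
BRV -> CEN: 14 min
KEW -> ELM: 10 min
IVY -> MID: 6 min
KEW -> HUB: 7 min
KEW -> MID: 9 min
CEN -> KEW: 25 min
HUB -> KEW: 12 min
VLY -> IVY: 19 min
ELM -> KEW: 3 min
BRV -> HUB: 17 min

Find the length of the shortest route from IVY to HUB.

Shortest distances from IVY:
IVY: 0
MID: 6  (via IVY)
KEW: 12  (via MID)
ELM: 16  (via MID)
HUB: 19  (via KEW)
Shortest route: IVY → MID → KEW → HUB = 19 min.

19 min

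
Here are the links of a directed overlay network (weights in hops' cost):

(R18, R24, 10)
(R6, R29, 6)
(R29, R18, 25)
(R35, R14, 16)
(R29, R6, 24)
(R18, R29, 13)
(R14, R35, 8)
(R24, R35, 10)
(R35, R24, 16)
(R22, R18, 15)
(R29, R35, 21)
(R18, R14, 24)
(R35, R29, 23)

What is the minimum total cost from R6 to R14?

Compare a few routes:
R6 → R29 → R18 → R14: 6+25+24 = 55
R6 → R29 → R35 → R14: 6+21+16 = 43
R6 → R29 → R18 → R24 → R35 → R14: 6+25+10+10+16 = 67
The minimum is 43 hops' cost via R6 → R29 → R35 → R14.

43 hops' cost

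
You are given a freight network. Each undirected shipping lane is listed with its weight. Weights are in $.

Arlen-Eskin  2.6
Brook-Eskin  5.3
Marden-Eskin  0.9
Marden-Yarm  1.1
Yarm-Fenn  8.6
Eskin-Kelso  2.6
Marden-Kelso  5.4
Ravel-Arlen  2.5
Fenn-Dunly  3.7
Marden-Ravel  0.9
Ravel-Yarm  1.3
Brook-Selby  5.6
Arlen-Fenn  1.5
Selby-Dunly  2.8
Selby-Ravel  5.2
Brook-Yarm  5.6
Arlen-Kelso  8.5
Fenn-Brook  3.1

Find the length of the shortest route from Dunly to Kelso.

Enumerating some paths:
Dunly–Fenn–Arlen–Ravel–Marden–Eskin–Kelso: 3.7+1.5+2.5+0.9+0.9+2.6 = 12.1
Dunly–Fenn–Arlen–Eskin–Kelso: 3.7+1.5+2.6+2.6 = 10.4
Cheapest is Dunly–Fenn–Arlen–Eskin–Kelso at $10.4.

$10.4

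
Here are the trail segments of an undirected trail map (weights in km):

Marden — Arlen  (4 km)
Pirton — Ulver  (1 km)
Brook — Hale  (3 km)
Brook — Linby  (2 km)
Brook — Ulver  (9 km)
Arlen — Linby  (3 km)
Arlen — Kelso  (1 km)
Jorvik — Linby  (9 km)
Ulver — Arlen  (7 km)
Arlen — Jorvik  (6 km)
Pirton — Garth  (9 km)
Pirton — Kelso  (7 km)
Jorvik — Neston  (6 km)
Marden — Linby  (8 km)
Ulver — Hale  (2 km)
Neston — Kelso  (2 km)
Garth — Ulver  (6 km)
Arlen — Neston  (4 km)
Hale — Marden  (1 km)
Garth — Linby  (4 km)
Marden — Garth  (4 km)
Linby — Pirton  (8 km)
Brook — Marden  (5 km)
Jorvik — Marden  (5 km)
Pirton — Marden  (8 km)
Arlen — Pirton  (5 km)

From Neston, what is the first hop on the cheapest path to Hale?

Compare a few routes:
Neston → Kelso → Arlen → Marden → Hale: 2+1+4+1 = 8
Neston → Kelso → Arlen → Linby → Brook → Hale: 2+1+3+2+3 = 11
Neston → Arlen → Marden → Hale: 4+4+1 = 9
Cheapest is Neston → Kelso → Arlen → Marden → Hale at 8 km.
So from Neston the first move is to Kelso.

Kelso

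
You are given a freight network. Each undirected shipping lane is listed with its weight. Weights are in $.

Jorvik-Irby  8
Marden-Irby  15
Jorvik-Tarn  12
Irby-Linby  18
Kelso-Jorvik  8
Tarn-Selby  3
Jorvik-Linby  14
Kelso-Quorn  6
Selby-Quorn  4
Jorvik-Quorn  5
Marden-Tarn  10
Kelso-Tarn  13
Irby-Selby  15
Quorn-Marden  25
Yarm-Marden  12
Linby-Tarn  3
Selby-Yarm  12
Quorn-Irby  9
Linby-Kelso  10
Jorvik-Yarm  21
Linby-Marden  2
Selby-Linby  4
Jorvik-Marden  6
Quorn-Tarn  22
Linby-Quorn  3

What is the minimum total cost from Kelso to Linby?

$9

Settle nodes by increasing distance from Kelso:
Kelso: 0
Quorn: 6  (via Kelso)
Jorvik: 8  (via Kelso)
Linby: 9  (via Quorn)
Shortest route: Kelso–Quorn–Linby = $9.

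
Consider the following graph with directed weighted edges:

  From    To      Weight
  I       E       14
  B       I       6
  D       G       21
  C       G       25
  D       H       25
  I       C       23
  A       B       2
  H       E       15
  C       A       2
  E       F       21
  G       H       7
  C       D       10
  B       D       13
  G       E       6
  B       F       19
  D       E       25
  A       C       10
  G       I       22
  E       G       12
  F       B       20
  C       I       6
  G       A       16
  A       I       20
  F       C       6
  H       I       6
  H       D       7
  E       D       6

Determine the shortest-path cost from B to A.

Enumerating some paths:
B → F → C → A: 19+6+2 = 27
B → I → C → A: 6+23+2 = 31
The minimum is 27 via B → F → C → A.

27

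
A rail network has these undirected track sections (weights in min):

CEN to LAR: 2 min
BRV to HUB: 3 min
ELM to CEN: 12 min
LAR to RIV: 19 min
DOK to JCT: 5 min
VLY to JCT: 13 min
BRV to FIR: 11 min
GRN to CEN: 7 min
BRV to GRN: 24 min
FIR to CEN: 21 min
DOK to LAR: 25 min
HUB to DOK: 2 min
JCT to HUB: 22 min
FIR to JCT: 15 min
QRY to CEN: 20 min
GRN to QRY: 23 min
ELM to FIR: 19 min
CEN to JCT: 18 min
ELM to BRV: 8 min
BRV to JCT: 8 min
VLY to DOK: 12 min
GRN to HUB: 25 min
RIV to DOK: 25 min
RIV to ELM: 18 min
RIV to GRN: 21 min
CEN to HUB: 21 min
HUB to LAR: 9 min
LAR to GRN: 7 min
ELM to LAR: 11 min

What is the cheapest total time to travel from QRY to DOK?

Enumerating some paths:
QRY → CEN → LAR → HUB → DOK: 20+2+9+2 = 33
QRY → GRN → LAR → HUB → DOK: 23+7+9+2 = 41
The minimum is 33 min via QRY → CEN → LAR → HUB → DOK.

33 min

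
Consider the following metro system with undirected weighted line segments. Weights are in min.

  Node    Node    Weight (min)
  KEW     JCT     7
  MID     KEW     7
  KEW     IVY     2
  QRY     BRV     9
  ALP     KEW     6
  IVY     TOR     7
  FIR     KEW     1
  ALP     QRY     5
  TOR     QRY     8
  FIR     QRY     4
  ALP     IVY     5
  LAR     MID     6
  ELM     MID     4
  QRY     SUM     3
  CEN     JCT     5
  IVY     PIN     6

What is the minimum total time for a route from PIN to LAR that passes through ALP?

30 min

Best PIN to ALP: PIN → IVY → ALP costing 11
Shortest ALP→LAR: ALP → KEW → MID → LAR = 19
Total via ALP: 11 + 19 = 30 min.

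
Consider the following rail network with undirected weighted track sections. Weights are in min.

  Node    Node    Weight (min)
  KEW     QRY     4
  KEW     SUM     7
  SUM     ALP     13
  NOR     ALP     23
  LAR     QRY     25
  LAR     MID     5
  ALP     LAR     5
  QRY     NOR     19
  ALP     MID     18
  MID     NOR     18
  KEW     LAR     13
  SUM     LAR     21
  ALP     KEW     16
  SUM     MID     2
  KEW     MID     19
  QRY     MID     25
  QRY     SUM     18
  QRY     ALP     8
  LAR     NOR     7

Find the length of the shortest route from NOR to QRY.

19 min

Shortest distances from NOR:
NOR: 0
LAR: 7  (via NOR)
MID: 12  (via LAR)
ALP: 12  (via LAR)
SUM: 14  (via MID)
QRY: 19  (via NOR)
Shortest route: NOR–QRY = 19 min.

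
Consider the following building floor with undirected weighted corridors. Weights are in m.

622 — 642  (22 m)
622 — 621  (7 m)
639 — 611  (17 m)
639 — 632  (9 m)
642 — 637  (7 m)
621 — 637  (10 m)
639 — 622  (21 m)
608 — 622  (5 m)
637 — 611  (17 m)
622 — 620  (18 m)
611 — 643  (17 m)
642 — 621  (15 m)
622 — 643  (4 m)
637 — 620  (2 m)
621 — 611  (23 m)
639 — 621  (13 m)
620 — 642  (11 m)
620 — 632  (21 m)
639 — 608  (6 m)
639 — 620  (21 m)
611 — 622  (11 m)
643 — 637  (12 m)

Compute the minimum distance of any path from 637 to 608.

21 m

Shortest distances from 637:
637: 0
620: 2  (via 637)
642: 7  (via 637)
621: 10  (via 637)
643: 12  (via 637)
622: 16  (via 643)
611: 17  (via 637)
608: 21  (via 622)
Shortest route: 637–643–622–608 = 21 m.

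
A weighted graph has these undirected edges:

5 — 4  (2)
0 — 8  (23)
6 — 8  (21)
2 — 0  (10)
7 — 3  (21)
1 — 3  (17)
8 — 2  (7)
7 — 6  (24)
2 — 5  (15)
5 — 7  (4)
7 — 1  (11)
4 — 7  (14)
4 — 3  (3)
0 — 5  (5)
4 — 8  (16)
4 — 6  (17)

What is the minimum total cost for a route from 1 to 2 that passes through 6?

62

Best 1 to 6: 1 → 7 → 5 → 4 → 6 costing 34
Shortest 6→2: 6 → 8 → 2 = 28
Total via 6: 34 + 28 = 62.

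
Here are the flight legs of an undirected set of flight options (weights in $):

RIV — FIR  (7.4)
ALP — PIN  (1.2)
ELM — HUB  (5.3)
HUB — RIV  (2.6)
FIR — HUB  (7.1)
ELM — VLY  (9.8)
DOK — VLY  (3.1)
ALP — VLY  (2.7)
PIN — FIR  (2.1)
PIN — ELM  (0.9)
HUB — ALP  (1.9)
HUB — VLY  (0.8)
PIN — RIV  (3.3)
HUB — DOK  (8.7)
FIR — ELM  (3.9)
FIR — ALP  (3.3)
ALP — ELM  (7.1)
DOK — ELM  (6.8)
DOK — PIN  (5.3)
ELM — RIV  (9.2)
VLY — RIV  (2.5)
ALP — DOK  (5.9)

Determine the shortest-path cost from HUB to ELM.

Shortest distances from HUB:
HUB: 0
VLY: 0.8  (via HUB)
ALP: 1.9  (via HUB)
RIV: 2.6  (via HUB)
PIN: 3.1  (via ALP)
DOK: 3.9  (via VLY)
ELM: 4  (via PIN)
Shortest route: HUB → ALP → PIN → ELM = $4.

$4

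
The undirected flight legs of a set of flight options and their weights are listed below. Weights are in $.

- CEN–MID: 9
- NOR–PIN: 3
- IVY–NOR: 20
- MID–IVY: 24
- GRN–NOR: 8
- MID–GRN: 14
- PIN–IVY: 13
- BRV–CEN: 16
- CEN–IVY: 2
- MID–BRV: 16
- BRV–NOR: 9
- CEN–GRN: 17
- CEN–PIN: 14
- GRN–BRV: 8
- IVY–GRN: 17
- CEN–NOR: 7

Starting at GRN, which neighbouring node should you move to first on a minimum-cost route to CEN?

Candidate routes:
GRN–IVY–CEN: 17+2 = 19
GRN–MID–CEN: 14+9 = 23
GRN–CEN: 17 = 17
GRN–NOR–CEN: 8+7 = 15
Cheapest is GRN–NOR–CEN at $15.
So from GRN the first move is to NOR.

NOR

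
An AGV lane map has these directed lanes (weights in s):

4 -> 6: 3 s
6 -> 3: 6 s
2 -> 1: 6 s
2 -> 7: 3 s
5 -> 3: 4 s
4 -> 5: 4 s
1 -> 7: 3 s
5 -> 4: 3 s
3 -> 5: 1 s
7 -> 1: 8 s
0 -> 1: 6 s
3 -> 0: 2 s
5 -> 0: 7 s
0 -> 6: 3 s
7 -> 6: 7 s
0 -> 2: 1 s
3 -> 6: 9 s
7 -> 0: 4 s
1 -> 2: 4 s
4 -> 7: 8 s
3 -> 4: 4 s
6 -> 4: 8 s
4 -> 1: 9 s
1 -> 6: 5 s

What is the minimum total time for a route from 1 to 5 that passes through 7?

17 s

Best 1 to 7: 1 → 7 costing 3
Best 7 to 5: 7 → 6 → 3 → 5 costing 14
Total via 7: 3 + 14 = 17 s.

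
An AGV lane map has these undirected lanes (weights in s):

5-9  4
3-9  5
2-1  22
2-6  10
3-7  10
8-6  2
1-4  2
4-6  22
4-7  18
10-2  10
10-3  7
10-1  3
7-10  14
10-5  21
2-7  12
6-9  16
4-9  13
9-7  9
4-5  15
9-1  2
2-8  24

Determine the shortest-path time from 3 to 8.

23 s

Compare a few routes:
3 - 9 - 6 - 8: 5+16+2 = 23
3 - 10 - 2 - 6 - 8: 7+10+10+2 = 29
Cheapest is 3 - 9 - 6 - 8 at 23 s.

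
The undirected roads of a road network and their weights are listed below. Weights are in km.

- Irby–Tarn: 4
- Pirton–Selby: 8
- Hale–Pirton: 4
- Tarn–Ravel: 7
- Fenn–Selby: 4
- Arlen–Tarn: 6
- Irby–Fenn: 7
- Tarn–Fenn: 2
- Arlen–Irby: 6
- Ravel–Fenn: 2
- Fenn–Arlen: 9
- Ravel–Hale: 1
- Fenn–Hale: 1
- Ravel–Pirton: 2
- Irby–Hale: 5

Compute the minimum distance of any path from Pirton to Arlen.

12 km

Settle nodes by increasing distance from Pirton:
Pirton: 0
Ravel: 2  (via Pirton)
Hale: 3  (via Ravel)
Fenn: 4  (via Ravel)
Tarn: 6  (via Fenn)
Selby: 8  (via Pirton)
Irby: 8  (via Hale)
Arlen: 12  (via Tarn)
Shortest route: Pirton → Ravel → Fenn → Tarn → Arlen = 12 km.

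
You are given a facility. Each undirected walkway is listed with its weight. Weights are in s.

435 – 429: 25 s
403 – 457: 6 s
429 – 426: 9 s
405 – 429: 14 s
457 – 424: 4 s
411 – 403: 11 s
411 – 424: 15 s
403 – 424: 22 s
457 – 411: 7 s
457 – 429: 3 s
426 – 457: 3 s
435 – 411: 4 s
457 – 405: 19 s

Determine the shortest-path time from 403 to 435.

15 s

Shortest distances from 403:
403: 0
457: 6  (via 403)
426: 9  (via 457)
429: 9  (via 457)
424: 10  (via 457)
411: 11  (via 403)
435: 15  (via 411)
Shortest route: 403–411–435 = 15 s.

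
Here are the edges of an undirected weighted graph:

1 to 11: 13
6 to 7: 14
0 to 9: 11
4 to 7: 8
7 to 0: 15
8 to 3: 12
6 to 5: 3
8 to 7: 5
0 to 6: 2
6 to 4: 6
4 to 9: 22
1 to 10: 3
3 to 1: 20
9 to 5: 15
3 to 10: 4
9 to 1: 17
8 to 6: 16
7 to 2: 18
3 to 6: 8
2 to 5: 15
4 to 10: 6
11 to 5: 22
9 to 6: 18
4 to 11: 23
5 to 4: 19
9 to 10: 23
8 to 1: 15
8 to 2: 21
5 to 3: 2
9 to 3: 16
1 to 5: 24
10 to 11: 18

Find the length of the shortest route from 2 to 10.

21

Settle nodes by increasing distance from 2:
2: 0
5: 15  (via 2)
3: 17  (via 5)
6: 18  (via 5)
7: 18  (via 2)
0: 20  (via 6)
8: 21  (via 2)
10: 21  (via 3)
Shortest route: 2 → 5 → 3 → 10 = 21.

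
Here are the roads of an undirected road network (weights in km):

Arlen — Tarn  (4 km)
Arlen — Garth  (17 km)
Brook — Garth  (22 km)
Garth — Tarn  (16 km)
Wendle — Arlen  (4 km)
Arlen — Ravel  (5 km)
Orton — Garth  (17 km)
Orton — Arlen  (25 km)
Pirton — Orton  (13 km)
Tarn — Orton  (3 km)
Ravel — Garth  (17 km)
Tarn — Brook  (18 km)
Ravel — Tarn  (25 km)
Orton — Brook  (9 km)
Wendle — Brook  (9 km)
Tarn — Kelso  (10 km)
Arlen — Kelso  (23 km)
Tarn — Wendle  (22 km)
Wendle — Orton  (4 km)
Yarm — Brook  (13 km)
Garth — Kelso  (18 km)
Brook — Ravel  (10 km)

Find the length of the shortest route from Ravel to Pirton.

Running Dijkstra from Ravel:
Ravel: 0
Arlen: 5  (via Ravel)
Tarn: 9  (via Arlen)
Wendle: 9  (via Arlen)
Brook: 10  (via Ravel)
Orton: 12  (via Tarn)
Garth: 17  (via Ravel)
Kelso: 19  (via Tarn)
Yarm: 23  (via Brook)
Pirton: 25  (via Orton)
Shortest route: Ravel → Arlen → Tarn → Orton → Pirton = 25 km.

25 km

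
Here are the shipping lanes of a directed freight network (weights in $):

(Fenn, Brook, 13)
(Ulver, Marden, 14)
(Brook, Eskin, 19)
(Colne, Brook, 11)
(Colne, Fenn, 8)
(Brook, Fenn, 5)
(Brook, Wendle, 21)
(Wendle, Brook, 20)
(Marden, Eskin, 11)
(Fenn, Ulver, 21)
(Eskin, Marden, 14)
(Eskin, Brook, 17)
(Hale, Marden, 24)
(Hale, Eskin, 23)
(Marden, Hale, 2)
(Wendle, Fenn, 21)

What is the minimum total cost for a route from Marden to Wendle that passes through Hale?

$63

Best Marden to Hale: Marden–Hale costing 2
Best Hale to Wendle: Hale–Eskin–Brook–Wendle costing 61
Total via Hale: 2 + 61 = $63.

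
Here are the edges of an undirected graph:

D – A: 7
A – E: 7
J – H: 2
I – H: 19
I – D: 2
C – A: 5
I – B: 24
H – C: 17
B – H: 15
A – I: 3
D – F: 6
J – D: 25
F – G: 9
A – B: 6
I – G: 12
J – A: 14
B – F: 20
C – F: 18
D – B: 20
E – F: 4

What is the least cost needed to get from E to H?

Settle nodes by increasing distance from E:
E: 0
F: 4  (via E)
A: 7  (via E)
D: 10  (via F)
I: 10  (via A)
C: 12  (via A)
B: 13  (via A)
G: 13  (via F)
J: 21  (via A)
H: 23  (via J)
Shortest route: E → A → J → H = 23.

23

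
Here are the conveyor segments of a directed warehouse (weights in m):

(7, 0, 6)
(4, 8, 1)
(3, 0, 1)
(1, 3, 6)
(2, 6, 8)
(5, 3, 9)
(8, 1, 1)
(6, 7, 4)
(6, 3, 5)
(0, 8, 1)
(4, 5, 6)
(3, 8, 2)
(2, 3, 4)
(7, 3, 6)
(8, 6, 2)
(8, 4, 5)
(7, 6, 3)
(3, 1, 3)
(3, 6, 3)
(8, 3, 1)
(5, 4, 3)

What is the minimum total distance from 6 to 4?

Running Dijkstra from 6:
6: 0
7: 4  (via 6)
3: 5  (via 6)
0: 6  (via 3)
8: 7  (via 3)
1: 8  (via 3)
4: 12  (via 8)
Shortest route: 6–3–8–4 = 12 m.

12 m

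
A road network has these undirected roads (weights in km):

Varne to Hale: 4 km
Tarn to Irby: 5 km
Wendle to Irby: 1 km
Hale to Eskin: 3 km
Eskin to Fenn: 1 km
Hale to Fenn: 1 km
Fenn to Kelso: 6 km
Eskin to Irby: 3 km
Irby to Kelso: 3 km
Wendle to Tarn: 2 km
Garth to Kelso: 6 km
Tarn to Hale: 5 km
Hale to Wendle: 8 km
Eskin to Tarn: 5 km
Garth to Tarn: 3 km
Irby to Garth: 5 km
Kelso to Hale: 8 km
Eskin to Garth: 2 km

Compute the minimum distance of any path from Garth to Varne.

Shortest distances from Garth:
Garth: 0
Eskin: 2  (via Garth)
Tarn: 3  (via Garth)
Fenn: 3  (via Eskin)
Hale: 4  (via Fenn)
Wendle: 5  (via Tarn)
Irby: 5  (via Garth)
Kelso: 6  (via Garth)
Varne: 8  (via Hale)
Shortest route: Garth–Eskin–Fenn–Hale–Varne = 8 km.

8 km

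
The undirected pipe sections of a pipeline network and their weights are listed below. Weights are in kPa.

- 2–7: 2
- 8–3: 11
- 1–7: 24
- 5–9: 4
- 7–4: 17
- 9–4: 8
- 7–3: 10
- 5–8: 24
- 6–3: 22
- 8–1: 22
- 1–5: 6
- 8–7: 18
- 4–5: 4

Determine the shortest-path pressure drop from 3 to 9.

Compare a few routes:
3 → 7 → 4 → 9: 10+17+8 = 35
3 → 8 → 5 → 9: 11+24+4 = 39
The minimum is 35 kPa via 3 → 7 → 4 → 9.

35 kPa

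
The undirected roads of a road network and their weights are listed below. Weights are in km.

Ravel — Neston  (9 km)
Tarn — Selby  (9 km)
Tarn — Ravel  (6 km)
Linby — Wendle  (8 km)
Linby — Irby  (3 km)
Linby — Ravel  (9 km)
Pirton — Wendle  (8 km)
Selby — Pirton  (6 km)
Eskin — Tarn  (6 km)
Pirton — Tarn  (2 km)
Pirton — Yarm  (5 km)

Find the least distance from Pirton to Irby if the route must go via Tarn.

20 km

Best Pirton to Tarn: Pirton–Tarn costing 2
Best Tarn to Irby: Tarn–Ravel–Linby–Irby costing 18
Total via Tarn: 2 + 18 = 20 km.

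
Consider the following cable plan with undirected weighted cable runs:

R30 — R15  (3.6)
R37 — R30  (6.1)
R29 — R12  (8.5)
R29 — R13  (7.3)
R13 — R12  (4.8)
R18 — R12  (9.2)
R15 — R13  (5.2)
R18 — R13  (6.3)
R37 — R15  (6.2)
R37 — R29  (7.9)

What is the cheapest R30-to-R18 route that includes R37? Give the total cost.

23.8

Shortest R30→R37: R30–R37 = 6.1
Best R37 to R18: R37–R15–R13–R18 costing 17.7
Total via R37: 6.1 + 17.7 = 23.8.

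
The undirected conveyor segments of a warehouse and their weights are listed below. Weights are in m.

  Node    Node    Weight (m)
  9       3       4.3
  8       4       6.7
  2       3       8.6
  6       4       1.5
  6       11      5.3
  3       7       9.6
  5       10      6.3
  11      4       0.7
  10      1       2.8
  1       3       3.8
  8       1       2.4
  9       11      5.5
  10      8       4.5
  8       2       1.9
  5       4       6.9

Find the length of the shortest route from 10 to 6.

Enumerating some paths:
10 → 8 → 4 → 6: 4.5+6.7+1.5 = 12.7
10 → 5 → 4 → 6: 6.3+6.9+1.5 = 14.7
10 → 1 → 8 → 4 → 6: 2.8+2.4+6.7+1.5 = 13.4
Cheapest is 10 → 8 → 4 → 6 at 12.7 m.

12.7 m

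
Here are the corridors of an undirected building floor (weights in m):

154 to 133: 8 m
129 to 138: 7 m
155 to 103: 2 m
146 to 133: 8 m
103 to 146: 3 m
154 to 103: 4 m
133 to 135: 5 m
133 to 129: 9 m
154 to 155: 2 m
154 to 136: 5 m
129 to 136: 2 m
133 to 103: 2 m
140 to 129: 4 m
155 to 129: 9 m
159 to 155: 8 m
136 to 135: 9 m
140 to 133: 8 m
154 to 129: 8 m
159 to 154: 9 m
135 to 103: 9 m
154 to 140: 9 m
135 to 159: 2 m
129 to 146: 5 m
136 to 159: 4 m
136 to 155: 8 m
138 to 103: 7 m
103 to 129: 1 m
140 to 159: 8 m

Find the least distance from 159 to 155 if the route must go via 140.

15 m

Best 159 to 140: 159–140 costing 8
Best 140 to 155: 140–129–103–155 costing 7
Total via 140: 8 + 7 = 15 m.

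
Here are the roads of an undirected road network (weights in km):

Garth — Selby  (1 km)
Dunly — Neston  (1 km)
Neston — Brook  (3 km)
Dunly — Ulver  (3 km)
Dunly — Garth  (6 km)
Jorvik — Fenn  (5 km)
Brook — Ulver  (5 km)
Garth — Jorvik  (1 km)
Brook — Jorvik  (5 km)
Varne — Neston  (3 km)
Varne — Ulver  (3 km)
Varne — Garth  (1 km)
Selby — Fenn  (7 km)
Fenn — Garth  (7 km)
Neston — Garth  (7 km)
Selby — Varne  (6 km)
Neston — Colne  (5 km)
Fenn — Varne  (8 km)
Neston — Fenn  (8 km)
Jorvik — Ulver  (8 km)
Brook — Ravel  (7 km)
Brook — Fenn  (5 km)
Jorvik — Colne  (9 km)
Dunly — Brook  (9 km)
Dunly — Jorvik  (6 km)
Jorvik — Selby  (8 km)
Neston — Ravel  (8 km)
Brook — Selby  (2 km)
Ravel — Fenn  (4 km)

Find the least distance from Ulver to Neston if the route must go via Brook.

8 km

Best Ulver to Brook: Ulver → Brook costing 5
Shortest Brook→Neston: Brook → Neston = 3
Total via Brook: 5 + 3 = 8 km.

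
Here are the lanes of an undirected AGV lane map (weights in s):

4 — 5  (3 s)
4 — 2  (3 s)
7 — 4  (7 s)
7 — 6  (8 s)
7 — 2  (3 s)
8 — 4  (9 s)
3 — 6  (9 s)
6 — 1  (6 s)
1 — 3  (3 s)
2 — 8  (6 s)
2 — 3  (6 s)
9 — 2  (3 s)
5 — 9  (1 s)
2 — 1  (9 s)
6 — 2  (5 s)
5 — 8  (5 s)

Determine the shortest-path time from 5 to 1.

13 s

Enumerating some paths:
5–9–2–1: 1+3+9 = 13
5–4–2–1: 3+3+9 = 15
5–9–2–6–1: 1+3+5+6 = 15
The minimum is 13 s via 5–9–2–1.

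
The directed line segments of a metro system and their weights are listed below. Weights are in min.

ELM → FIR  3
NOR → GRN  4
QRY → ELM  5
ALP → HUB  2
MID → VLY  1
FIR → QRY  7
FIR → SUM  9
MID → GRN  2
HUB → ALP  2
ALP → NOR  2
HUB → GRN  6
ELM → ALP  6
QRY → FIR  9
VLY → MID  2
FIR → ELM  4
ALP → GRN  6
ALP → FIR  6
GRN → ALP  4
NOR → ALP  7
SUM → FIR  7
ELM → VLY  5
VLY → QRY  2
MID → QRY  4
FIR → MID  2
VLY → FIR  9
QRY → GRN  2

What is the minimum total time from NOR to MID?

Settle nodes by increasing distance from NOR:
NOR: 0
GRN: 4  (via NOR)
ALP: 7  (via NOR)
HUB: 9  (via ALP)
FIR: 13  (via ALP)
MID: 15  (via FIR)
Shortest route: NOR–ALP–FIR–MID = 15 min.

15 min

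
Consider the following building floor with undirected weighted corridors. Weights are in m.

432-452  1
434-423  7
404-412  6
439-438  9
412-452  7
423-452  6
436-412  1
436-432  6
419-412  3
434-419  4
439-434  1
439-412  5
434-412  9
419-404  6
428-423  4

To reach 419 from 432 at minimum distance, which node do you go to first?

436

Enumerating some paths:
432–436–412–419: 6+1+3 = 10
432–452–412–419: 1+7+3 = 11
Cheapest is 432–436–412–419 at 10 m.
So from 432 the first move is to 436.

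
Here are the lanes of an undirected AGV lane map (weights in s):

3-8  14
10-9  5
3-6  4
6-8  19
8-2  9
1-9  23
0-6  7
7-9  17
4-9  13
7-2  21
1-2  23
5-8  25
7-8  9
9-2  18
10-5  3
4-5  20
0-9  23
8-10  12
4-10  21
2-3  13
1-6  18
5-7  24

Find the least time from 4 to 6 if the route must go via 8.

48 s

Shortest 4→8: 4–9–10–8 = 30
Best 8 to 6: 8–3–6 costing 18
Total via 8: 30 + 18 = 48 s.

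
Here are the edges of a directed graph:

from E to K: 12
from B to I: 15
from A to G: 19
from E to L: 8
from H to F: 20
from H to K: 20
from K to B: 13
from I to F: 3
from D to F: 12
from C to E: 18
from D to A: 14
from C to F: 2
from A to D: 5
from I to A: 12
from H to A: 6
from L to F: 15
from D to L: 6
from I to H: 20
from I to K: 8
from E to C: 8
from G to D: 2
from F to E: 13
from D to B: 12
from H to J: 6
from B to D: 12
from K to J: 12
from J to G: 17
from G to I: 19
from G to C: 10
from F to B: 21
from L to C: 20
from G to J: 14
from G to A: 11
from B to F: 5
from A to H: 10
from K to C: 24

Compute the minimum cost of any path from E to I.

Shortest distances from E:
E: 0
C: 8  (via E)
L: 8  (via E)
F: 10  (via C)
K: 12  (via E)
J: 24  (via K)
B: 25  (via K)
D: 37  (via B)
I: 40  (via B)
Shortest route: E → K → B → I = 40.

40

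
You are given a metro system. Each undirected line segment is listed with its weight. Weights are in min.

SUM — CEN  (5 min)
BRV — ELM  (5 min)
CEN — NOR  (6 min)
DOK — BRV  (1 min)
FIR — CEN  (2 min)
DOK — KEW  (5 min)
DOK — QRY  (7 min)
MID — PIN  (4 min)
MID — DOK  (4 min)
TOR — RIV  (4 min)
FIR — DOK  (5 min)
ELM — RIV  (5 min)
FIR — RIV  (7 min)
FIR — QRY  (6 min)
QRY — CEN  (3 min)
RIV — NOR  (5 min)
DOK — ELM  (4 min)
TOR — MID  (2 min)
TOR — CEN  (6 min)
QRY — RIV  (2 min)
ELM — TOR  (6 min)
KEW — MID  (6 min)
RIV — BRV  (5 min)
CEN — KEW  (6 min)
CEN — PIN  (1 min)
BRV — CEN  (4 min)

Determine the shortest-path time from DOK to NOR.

Shortest distances from DOK:
DOK: 0
BRV: 1  (via DOK)
ELM: 4  (via DOK)
MID: 4  (via DOK)
CEN: 5  (via BRV)
FIR: 5  (via DOK)
KEW: 5  (via DOK)
PIN: 6  (via CEN)
RIV: 6  (via BRV)
TOR: 6  (via MID)
QRY: 7  (via DOK)
SUM: 10  (via CEN)
NOR: 11  (via CEN)
Shortest route: DOK → BRV → CEN → NOR = 11 min.

11 min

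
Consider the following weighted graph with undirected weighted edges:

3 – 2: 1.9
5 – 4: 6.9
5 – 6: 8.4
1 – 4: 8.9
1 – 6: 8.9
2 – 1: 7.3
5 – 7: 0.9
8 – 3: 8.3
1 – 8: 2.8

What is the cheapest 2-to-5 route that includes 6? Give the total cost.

24.6

Best 2 to 6: 2 → 1 → 6 costing 16.2
Shortest 6→5: 6 → 5 = 8.4
Total via 6: 16.2 + 8.4 = 24.6.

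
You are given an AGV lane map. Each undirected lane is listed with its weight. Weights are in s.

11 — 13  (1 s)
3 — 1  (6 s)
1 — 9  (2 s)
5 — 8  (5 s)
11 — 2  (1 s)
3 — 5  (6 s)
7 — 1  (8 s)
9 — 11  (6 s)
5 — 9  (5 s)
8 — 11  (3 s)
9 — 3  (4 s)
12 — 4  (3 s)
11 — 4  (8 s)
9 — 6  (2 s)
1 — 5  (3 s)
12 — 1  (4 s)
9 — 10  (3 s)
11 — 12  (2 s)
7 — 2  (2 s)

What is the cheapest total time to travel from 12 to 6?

8 s

Running Dijkstra from 12:
12: 0
11: 2  (via 12)
2: 3  (via 11)
4: 3  (via 12)
13: 3  (via 11)
1: 4  (via 12)
7: 5  (via 2)
8: 5  (via 11)
9: 6  (via 1)
5: 7  (via 1)
6: 8  (via 9)
Shortest route: 12–1–9–6 = 8 s.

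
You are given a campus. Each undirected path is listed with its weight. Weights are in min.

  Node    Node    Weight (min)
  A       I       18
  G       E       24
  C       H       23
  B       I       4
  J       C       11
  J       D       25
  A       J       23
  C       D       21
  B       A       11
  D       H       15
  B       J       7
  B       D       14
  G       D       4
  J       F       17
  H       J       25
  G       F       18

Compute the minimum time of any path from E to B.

42 min

Candidate routes:
E–G–D–J–B: 24+4+25+7 = 60
E–G–F–J–B: 24+18+17+7 = 66
E–G–D–B: 24+4+14 = 42
Cheapest is E–G–D–B at 42 min.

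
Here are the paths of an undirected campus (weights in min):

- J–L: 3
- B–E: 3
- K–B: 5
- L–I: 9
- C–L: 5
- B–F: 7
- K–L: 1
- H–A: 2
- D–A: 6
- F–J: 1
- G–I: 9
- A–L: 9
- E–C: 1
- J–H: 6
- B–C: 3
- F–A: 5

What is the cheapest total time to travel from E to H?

15 min

Enumerating some paths:
E–C–L–J–H: 1+5+3+6 = 15
E–B–F–J–H: 3+7+1+6 = 17
The minimum is 15 min via E–C–L–J–H.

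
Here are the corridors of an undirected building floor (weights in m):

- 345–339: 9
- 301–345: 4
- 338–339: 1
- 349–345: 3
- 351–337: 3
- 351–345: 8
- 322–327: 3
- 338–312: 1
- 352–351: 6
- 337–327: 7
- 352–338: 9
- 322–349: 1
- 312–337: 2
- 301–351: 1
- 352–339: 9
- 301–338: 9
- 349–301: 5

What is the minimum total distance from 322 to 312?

Candidate routes:
322 - 349 - 345 - 301 - 351 - 337 - 312: 1+3+4+1+3+2 = 14
322 - 327 - 337 - 312: 3+7+2 = 12
The minimum is 12 m via 322 - 327 - 337 - 312.

12 m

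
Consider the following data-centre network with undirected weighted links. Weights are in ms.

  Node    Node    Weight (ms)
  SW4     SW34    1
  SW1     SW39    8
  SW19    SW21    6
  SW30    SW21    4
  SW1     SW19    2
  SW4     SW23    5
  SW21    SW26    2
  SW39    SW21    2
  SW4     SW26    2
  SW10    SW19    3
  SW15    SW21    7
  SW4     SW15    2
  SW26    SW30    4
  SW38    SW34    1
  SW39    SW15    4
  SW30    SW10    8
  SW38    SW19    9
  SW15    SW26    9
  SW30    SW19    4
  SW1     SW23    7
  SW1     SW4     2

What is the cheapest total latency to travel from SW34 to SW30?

7 ms

Shortest distances from SW34:
SW34: 0
SW38: 1  (via SW34)
SW4: 1  (via SW34)
SW1: 3  (via SW4)
SW26: 3  (via SW4)
SW15: 3  (via SW4)
SW21: 5  (via SW26)
SW19: 5  (via SW1)
SW23: 6  (via SW4)
SW39: 7  (via SW15)
SW30: 7  (via SW26)
Shortest route: SW34–SW4–SW26–SW30 = 7 ms.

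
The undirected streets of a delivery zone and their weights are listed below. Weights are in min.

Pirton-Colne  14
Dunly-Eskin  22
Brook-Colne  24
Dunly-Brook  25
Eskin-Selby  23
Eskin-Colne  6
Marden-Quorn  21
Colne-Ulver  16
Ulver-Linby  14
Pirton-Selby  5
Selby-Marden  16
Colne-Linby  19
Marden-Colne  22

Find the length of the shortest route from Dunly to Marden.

Compare a few routes:
Dunly–Eskin–Colne–Marden: 22+6+22 = 50
Dunly–Brook–Colne–Marden: 25+24+22 = 71
Dunly–Eskin–Colne–Pirton–Selby–Marden: 22+6+14+5+16 = 63
Dunly–Eskin–Selby–Marden: 22+23+16 = 61
The minimum is 50 min via Dunly–Eskin–Colne–Marden.

50 min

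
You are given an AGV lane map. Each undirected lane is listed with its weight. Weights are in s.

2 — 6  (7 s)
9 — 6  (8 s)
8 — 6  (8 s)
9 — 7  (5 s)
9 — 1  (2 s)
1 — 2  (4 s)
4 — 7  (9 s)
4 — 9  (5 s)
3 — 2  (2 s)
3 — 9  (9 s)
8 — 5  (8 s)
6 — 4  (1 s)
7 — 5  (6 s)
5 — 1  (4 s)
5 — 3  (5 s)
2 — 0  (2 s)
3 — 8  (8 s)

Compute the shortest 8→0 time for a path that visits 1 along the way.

18 s

Best 8 to 1: 8 → 5 → 1 costing 12
Shortest 1→0: 1 → 2 → 0 = 6
Total via 1: 12 + 6 = 18 s.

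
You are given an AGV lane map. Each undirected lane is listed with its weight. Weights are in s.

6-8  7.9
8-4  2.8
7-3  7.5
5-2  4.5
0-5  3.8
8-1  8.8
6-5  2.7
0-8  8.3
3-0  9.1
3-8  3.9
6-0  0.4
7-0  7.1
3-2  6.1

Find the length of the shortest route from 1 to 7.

Settle nodes by increasing distance from 1:
1: 0
8: 8.8  (via 1)
4: 11.6  (via 8)
3: 12.7  (via 8)
6: 16.7  (via 8)
0: 17.1  (via 8)
2: 18.8  (via 3)
5: 19.4  (via 6)
7: 20.2  (via 3)
Shortest route: 1 → 8 → 3 → 7 = 20.2 s.

20.2 s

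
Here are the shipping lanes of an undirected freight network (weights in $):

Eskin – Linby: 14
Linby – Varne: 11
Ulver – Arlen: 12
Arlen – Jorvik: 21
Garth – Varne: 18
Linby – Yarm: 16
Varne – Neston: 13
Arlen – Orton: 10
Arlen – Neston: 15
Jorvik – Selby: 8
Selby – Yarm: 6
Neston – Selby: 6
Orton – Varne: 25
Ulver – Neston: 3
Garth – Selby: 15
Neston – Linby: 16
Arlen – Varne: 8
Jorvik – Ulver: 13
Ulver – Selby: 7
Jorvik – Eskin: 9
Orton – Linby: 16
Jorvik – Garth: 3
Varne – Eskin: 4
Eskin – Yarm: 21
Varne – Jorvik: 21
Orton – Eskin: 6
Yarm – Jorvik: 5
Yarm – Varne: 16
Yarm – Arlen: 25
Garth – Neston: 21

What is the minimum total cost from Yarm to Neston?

Running Dijkstra from Yarm:
Yarm: 0
Jorvik: 5  (via Yarm)
Selby: 6  (via Yarm)
Garth: 8  (via Jorvik)
Neston: 12  (via Selby)
Shortest route: Yarm–Selby–Neston = $12.

$12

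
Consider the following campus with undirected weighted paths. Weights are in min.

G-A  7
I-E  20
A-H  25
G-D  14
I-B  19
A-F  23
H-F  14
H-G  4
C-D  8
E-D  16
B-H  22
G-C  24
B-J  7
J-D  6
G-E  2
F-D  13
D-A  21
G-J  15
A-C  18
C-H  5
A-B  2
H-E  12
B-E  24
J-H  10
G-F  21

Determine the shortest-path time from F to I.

Running Dijkstra from F:
F: 0
D: 13  (via F)
H: 14  (via F)
G: 18  (via H)
C: 19  (via H)
J: 19  (via D)
E: 20  (via G)
A: 23  (via F)
B: 25  (via A)
I: 40  (via E)
Shortest route: F–H–G–E–I = 40 min.

40 min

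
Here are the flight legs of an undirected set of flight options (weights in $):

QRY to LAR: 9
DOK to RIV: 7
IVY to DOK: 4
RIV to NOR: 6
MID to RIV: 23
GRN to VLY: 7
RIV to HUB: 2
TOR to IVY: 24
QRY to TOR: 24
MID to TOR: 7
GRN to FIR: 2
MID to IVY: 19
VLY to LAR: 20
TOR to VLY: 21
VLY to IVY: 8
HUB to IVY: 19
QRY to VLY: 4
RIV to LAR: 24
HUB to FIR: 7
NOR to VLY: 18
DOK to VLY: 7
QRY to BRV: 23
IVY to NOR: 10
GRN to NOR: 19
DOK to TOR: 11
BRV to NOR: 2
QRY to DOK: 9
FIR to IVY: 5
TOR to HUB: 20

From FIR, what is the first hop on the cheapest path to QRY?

Compare a few routes:
FIR → IVY → VLY → QRY: 5+8+4 = 17
FIR → GRN → VLY → QRY: 2+7+4 = 13
FIR → IVY → DOK → QRY: 5+4+9 = 18
The minimum is $13 via FIR → GRN → VLY → QRY.
So from FIR the first move is to GRN.

GRN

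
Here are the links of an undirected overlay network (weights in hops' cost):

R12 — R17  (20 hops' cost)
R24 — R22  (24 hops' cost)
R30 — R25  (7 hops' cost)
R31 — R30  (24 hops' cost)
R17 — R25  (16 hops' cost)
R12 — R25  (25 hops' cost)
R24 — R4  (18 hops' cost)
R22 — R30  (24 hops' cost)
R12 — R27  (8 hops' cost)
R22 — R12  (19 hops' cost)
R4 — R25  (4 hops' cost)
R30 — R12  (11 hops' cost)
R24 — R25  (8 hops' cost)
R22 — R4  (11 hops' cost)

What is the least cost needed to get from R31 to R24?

39 hops' cost

Enumerating some paths:
R31 - R30 - R25 - R24: 24+7+8 = 39
R31 - R30 - R25 - R4 - R24: 24+7+4+18 = 53
R31 - R30 - R12 - R25 - R24: 24+11+25+8 = 68
The minimum is 39 hops' cost via R31 - R30 - R25 - R24.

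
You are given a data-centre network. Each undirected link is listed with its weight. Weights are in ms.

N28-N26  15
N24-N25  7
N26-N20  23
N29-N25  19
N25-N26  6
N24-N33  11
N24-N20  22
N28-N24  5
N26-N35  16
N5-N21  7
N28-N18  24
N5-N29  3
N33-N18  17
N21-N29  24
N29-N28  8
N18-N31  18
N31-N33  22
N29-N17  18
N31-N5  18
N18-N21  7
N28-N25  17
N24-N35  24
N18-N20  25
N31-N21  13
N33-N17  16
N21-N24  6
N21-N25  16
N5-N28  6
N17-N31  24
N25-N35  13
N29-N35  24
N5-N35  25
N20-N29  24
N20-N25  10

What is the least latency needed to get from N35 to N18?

Enumerating some paths:
N35 - N25 - N24 - N21 - N18: 13+7+6+7 = 33
N35 - N25 - N21 - N18: 13+16+7 = 36
Cheapest is N35 - N25 - N24 - N21 - N18 at 33 ms.

33 ms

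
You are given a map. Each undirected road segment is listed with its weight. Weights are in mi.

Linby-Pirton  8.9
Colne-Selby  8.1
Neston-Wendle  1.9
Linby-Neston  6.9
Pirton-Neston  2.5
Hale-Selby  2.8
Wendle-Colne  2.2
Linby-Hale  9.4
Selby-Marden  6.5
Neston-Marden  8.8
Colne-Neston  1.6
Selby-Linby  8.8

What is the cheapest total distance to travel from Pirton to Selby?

12.2 mi

Running Dijkstra from Pirton:
Pirton: 0
Neston: 2.5  (via Pirton)
Colne: 4.1  (via Neston)
Wendle: 4.4  (via Neston)
Linby: 8.9  (via Pirton)
Marden: 11.3  (via Neston)
Selby: 12.2  (via Colne)
Shortest route: Pirton–Neston–Colne–Selby = 12.2 mi.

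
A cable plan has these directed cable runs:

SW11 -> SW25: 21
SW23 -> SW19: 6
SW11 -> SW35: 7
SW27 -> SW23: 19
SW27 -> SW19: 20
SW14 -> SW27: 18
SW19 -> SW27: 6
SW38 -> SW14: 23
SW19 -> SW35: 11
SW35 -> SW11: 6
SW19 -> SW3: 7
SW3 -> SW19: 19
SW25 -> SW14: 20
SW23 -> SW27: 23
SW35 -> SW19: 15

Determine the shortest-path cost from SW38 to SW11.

78

Settle nodes by increasing distance from SW38:
SW38: 0
SW14: 23  (via SW38)
SW27: 41  (via SW14)
SW23: 60  (via SW27)
SW19: 61  (via SW27)
SW3: 68  (via SW19)
SW35: 72  (via SW19)
SW11: 78  (via SW35)
Shortest route: SW38–SW14–SW27–SW19–SW35–SW11 = 78.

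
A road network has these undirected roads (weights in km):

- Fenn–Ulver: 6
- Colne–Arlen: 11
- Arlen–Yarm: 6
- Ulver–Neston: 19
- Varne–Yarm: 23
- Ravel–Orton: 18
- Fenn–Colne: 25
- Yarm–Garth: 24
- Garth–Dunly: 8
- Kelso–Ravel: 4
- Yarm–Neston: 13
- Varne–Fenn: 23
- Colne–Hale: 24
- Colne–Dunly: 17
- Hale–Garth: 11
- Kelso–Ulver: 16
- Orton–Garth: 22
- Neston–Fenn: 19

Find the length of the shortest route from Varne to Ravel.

Running Dijkstra from Varne:
Varne: 0
Yarm: 23  (via Varne)
Fenn: 23  (via Varne)
Ulver: 29  (via Fenn)
Arlen: 29  (via Yarm)
Neston: 36  (via Yarm)
Colne: 40  (via Arlen)
Kelso: 45  (via Ulver)
Garth: 47  (via Yarm)
Ravel: 49  (via Kelso)
Shortest route: Varne → Fenn → Ulver → Kelso → Ravel = 49 km.

49 km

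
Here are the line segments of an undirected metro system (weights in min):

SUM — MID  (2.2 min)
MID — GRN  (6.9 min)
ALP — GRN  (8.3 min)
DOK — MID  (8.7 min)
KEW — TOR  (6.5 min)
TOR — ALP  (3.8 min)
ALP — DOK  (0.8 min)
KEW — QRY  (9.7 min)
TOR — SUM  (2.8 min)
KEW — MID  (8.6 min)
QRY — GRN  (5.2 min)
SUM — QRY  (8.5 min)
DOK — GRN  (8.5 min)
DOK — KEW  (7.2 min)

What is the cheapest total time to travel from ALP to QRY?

Settle nodes by increasing distance from ALP:
ALP: 0
DOK: 0.8  (via ALP)
TOR: 3.8  (via ALP)
SUM: 6.6  (via TOR)
KEW: 8  (via DOK)
GRN: 8.3  (via ALP)
MID: 8.8  (via SUM)
QRY: 13.5  (via GRN)
Shortest route: ALP → GRN → QRY = 13.5 min.

13.5 min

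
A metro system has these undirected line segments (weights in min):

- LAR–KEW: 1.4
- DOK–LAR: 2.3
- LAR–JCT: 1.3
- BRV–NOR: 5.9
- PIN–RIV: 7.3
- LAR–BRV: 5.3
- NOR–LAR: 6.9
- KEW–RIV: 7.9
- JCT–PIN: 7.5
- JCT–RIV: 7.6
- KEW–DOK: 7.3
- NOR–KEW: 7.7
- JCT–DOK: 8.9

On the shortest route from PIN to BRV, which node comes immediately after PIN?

Enumerating some paths:
PIN - JCT - LAR - BRV: 7.5+1.3+5.3 = 14.1
PIN - JCT - LAR - NOR - BRV: 7.5+1.3+6.9+5.9 = 21.6
PIN - RIV - JCT - LAR - BRV: 7.3+7.6+1.3+5.3 = 21.5
The minimum is 14.1 min via PIN - JCT - LAR - BRV.
So from PIN the first move is to JCT.

JCT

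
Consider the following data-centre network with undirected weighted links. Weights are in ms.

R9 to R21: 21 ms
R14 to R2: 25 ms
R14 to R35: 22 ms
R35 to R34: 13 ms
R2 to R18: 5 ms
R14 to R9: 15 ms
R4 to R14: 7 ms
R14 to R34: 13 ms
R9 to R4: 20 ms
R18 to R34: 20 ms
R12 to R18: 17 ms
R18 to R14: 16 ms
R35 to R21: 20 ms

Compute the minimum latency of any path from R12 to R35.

50 ms

Enumerating some paths:
R12 - R18 - R14 - R35: 17+16+22 = 55
R12 - R18 - R34 - R35: 17+20+13 = 50
The minimum is 50 ms via R12 - R18 - R34 - R35.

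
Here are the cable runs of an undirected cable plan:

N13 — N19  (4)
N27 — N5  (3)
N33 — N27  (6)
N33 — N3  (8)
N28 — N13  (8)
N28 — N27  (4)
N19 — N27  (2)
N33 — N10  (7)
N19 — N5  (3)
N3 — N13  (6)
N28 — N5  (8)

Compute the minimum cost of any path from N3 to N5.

Candidate routes:
N3–N33–N27–N5: 8+6+3 = 17
N3–N13–N19–N27–N5: 6+4+2+3 = 15
N3–N13–N19–N5: 6+4+3 = 13
Cheapest is N3–N13–N19–N5 at 13.

13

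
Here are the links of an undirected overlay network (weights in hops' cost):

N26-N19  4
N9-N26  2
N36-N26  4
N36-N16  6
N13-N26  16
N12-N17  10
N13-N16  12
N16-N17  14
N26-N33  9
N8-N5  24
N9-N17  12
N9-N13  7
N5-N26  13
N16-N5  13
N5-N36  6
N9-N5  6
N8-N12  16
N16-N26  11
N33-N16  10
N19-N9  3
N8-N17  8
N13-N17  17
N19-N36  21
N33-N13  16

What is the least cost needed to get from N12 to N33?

33 hops' cost

Compare a few routes:
N12 → N17 → N9 → N26 → N33: 10+12+2+9 = 33
N12 → N17 → N9 → N19 → N26 → N33: 10+12+3+4+9 = 38
N12 → N17 → N16 → N33: 10+14+10 = 34
Cheapest is N12 → N17 → N9 → N26 → N33 at 33 hops' cost.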